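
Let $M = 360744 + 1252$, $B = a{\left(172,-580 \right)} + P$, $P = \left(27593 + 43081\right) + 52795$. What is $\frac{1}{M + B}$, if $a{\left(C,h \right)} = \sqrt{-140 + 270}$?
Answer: $\frac{97093}{47135253219} - \frac{\sqrt{130}}{235676266095} \approx 2.0598 \cdot 10^{-6}$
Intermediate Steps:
$P = 123469$ ($P = 70674 + 52795 = 123469$)
$a{\left(C,h \right)} = \sqrt{130}$
$B = 123469 + \sqrt{130}$ ($B = \sqrt{130} + 123469 = 123469 + \sqrt{130} \approx 1.2348 \cdot 10^{5}$)
$M = 361996$
$\frac{1}{M + B} = \frac{1}{361996 + \left(123469 + \sqrt{130}\right)} = \frac{1}{485465 + \sqrt{130}}$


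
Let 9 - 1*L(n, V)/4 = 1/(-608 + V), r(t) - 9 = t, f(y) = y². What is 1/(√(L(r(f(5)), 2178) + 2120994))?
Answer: √326757927545/832504274 ≈ 0.00068664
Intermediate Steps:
r(t) = 9 + t
L(n, V) = 36 - 4/(-608 + V)
1/(√(L(r(f(5)), 2178) + 2120994)) = 1/(√(4*(-5473 + 9*2178)/(-608 + 2178) + 2120994)) = 1/(√(4*(-5473 + 19602)/1570 + 2120994)) = 1/(√(4*(1/1570)*14129 + 2120994)) = 1/(√(28258/785 + 2120994)) = 1/(√(1665008548/785)) = 1/(2*√326757927545/785) = √326757927545/832504274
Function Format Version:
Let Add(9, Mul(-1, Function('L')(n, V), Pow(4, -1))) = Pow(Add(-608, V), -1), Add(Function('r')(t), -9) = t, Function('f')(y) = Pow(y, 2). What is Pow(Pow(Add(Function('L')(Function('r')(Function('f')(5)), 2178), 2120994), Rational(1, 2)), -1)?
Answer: Mul(Rational(1, 832504274), Pow(326757927545, Rational(1, 2))) ≈ 0.00068664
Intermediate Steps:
Function('r')(t) = Add(9, t)
Function('L')(n, V) = Add(36, Mul(-4, Pow(Add(-608, V), -1)))
Pow(Pow(Add(Function('L')(Function('r')(Function('f')(5)), 2178), 2120994), Rational(1, 2)), -1) = Pow(Pow(Add(Mul(4, Pow(Add(-608, 2178), -1), Add(-5473, Mul(9, 2178))), 2120994), Rational(1, 2)), -1) = Pow(Pow(Add(Mul(4, Pow(1570, -1), Add(-5473, 19602)), 2120994), Rational(1, 2)), -1) = Pow(Pow(Add(Mul(4, Rational(1, 1570), 14129), 2120994), Rational(1, 2)), -1) = Pow(Pow(Add(Rational(28258, 785), 2120994), Rational(1, 2)), -1) = Pow(Pow(Rational(1665008548, 785), Rational(1, 2)), -1) = Pow(Mul(Rational(2, 785), Pow(326757927545, Rational(1, 2))), -1) = Mul(Rational(1, 832504274), Pow(326757927545, Rational(1, 2)))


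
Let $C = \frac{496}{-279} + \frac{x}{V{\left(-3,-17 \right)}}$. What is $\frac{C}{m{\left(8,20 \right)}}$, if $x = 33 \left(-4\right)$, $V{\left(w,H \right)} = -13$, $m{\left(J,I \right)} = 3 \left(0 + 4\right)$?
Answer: $\frac{245}{351} \approx 0.69801$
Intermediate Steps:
$m{\left(J,I \right)} = 12$ ($m{\left(J,I \right)} = 3 \cdot 4 = 12$)
$x = -132$
$C = \frac{980}{117}$ ($C = \frac{496}{-279} - \frac{132}{-13} = 496 \left(- \frac{1}{279}\right) - - \frac{132}{13} = - \frac{16}{9} + \frac{132}{13} = \frac{980}{117} \approx 8.3761$)
$\frac{C}{m{\left(8,20 \right)}} = \frac{980}{117 \cdot 12} = \frac{980}{117} \cdot \frac{1}{12} = \frac{245}{351}$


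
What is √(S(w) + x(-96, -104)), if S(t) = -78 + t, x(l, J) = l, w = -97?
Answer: I*√271 ≈ 16.462*I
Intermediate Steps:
√(S(w) + x(-96, -104)) = √((-78 - 97) - 96) = √(-175 - 96) = √(-271) = I*√271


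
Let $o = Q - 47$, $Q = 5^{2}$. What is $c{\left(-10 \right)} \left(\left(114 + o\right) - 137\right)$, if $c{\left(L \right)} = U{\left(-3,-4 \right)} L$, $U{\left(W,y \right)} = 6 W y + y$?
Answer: $30600$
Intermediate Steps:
$Q = 25$
$U{\left(W,y \right)} = y + 6 W y$ ($U{\left(W,y \right)} = 6 W y + y = y + 6 W y$)
$o = -22$ ($o = 25 - 47 = -22$)
$c{\left(L \right)} = 68 L$ ($c{\left(L \right)} = - 4 \left(1 + 6 \left(-3\right)\right) L = - 4 \left(1 - 18\right) L = \left(-4\right) \left(-17\right) L = 68 L$)
$c{\left(-10 \right)} \left(\left(114 + o\right) - 137\right) = 68 \left(-10\right) \left(\left(114 - 22\right) - 137\right) = - 680 \left(92 - 137\right) = \left(-680\right) \left(-45\right) = 30600$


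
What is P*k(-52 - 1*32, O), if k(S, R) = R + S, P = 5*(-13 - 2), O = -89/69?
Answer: 147125/23 ≈ 6396.7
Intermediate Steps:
O = -89/69 (O = -89*1/69 = -89/69 ≈ -1.2899)
P = -75 (P = 5*(-15) = -75)
P*k(-52 - 1*32, O) = -75*(-89/69 + (-52 - 1*32)) = -75*(-89/69 + (-52 - 32)) = -75*(-89/69 - 84) = -75*(-5885/69) = 147125/23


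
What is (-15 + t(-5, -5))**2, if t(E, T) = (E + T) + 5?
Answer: 400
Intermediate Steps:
t(E, T) = 5 + E + T
(-15 + t(-5, -5))**2 = (-15 + (5 - 5 - 5))**2 = (-15 - 5)**2 = (-20)**2 = 400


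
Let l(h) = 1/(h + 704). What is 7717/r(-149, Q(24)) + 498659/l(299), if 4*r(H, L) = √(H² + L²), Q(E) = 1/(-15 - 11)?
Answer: 500154977 + 802568*√15007877/15007877 ≈ 5.0016e+8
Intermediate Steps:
Q(E) = -1/26 (Q(E) = 1/(-26) = -1/26)
r(H, L) = √(H² + L²)/4
l(h) = 1/(704 + h)
7717/r(-149, Q(24)) + 498659/l(299) = 7717/((√((-149)² + (-1/26)²)/4)) + 498659/(1/(704 + 299)) = 7717/((√(22201 + 1/676)/4)) + 498659/(1/1003) = 7717/((√(15007877/676)/4)) + 498659/(1/1003) = 7717/(((√15007877/26)/4)) + 498659*1003 = 7717/((√15007877/104)) + 500154977 = 7717*(104*√15007877/15007877) + 500154977 = 802568*√15007877/15007877 + 500154977 = 500154977 + 802568*√15007877/15007877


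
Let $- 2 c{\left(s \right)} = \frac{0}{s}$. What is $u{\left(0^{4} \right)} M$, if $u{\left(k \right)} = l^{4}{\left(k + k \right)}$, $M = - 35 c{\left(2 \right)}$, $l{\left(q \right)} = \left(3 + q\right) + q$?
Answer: $0$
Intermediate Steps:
$c{\left(s \right)} = 0$ ($c{\left(s \right)} = - \frac{0 \frac{1}{s}}{2} = \left(- \frac{1}{2}\right) 0 = 0$)
$l{\left(q \right)} = 3 + 2 q$
$M = 0$ ($M = \left(-35\right) 0 = 0$)
$u{\left(k \right)} = \left(3 + 4 k\right)^{4}$ ($u{\left(k \right)} = \left(3 + 2 \left(k + k\right)\right)^{4} = \left(3 + 2 \cdot 2 k\right)^{4} = \left(3 + 4 k\right)^{4}$)
$u{\left(0^{4} \right)} M = \left(3 + 4 \cdot 0^{4}\right)^{4} \cdot 0 = \left(3 + 4 \cdot 0\right)^{4} \cdot 0 = \left(3 + 0\right)^{4} \cdot 0 = 3^{4} \cdot 0 = 81 \cdot 0 = 0$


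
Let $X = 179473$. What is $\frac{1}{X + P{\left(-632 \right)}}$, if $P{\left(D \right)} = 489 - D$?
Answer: $\frac{1}{180594} \approx 5.5373 \cdot 10^{-6}$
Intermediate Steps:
$\frac{1}{X + P{\left(-632 \right)}} = \frac{1}{179473 + \left(489 - -632\right)} = \frac{1}{179473 + \left(489 + 632\right)} = \frac{1}{179473 + 1121} = \frac{1}{180594}$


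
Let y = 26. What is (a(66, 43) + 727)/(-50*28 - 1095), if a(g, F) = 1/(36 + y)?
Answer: -9015/30938 ≈ -0.29139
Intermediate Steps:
a(g, F) = 1/62 (a(g, F) = 1/(36 + 26) = 1/62)
(a(66, 43) + 727)/(-50*28 - 1095) = (1/62 + 727)/(-50*28 - 1095) = 45075/(62*(-1400 - 1095)) = (45075/62)/(-2495) = (45075/62)*(-1/2495) = -9015/30938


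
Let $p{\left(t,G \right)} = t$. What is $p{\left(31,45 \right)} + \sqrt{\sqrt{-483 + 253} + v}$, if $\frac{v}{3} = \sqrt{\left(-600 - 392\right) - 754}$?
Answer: $31 + \sqrt{i} \sqrt{\sqrt{230} + 9 \sqrt{194}} \approx 39.382 + 8.3822 i$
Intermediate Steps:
$v = 9 i \sqrt{194}$ ($v = 3 \sqrt{\left(-600 - 392\right) - 754} = 3 \sqrt{-992 - 754} = 3 \sqrt{-1746} = 3 \cdot 3 i \sqrt{194} = 9 i \sqrt{194} \approx 125.36 i$)
$p{\left(31,45 \right)} + \sqrt{\sqrt{-483 + 253} + v} = 31 + \sqrt{\sqrt{-483 + 253} + 9 i \sqrt{194}} = 31 + \sqrt{\sqrt{-230} + 9 i \sqrt{194}} = 31 + \sqrt{i \sqrt{230} + 9 i \sqrt{194}}$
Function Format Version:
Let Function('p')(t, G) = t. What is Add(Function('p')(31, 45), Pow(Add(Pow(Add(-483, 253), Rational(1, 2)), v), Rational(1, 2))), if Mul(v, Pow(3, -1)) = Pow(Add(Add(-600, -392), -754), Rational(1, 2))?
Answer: Add(31, Mul(Pow(I, Rational(1, 2)), Pow(Add(Pow(230, Rational(1, 2)), Mul(9, Pow(194, Rational(1, 2)))), Rational(1, 2)))) ≈ Add(39.382, Mul(8.3822, I))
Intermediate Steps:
v = Mul(9, I, Pow(194, Rational(1, 2))) (v = Mul(3, Pow(Add(Add(-600, -392), -754), Rational(1, 2))) = Mul(3, Pow(Add(-992, -754), Rational(1, 2))) = Mul(3, Pow(-1746, Rational(1, 2))) = Mul(3, Mul(3, I, Pow(194, Rational(1, 2)))) = Mul(9, I, Pow(194, Rational(1, 2))) ≈ Mul(125.36, I))
Add(Function('p')(31, 45), Pow(Add(Pow(Add(-483, 253), Rational(1, 2)), v), Rational(1, 2))) = Add(31, Pow(Add(Pow(Add(-483, 253), Rational(1, 2)), Mul(9, I, Pow(194, Rational(1, 2)))), Rational(1, 2))) = Add(31, Pow(Add(Pow(-230, Rational(1, 2)), Mul(9, I, Pow(194, Rational(1, 2)))), Rational(1, 2))) = Add(31, Pow(Add(Mul(I, Pow(230, Rational(1, 2))), Mul(9, I, Pow(194, Rational(1, 2)))), Rational(1, 2)))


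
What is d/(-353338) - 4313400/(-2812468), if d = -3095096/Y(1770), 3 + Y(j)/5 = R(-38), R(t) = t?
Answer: 37966651003634/25464890340965 ≈ 1.4909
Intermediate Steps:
Y(j) = -205 (Y(j) = -15 + 5*(-38) = -15 - 190 = -205)
d = 3095096/205 (d = -3095096/(-205) = -3095096*(-1/205) = 3095096/205 ≈ 15098.)
d/(-353338) - 4313400/(-2812468) = (3095096/205)/(-353338) - 4313400/(-2812468) = (3095096/205)*(-1/353338) - 4313400*(-1/2812468) = -1547548/36217145 + 1078350/703117 = 37966651003634/25464890340965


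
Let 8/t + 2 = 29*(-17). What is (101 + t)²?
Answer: 2498700169/245025 ≈ 10198.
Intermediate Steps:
t = -8/495 (t = 8/(-2 + 29*(-17)) = 8/(-2 - 493) = 8/(-495) = 8*(-1/495) = -8/495 ≈ -0.016162)
(101 + t)² = (101 - 8/495)² = (49987/495)² = 2498700169/245025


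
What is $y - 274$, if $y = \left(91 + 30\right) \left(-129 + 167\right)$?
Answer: $4324$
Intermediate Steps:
$y = 4598$ ($y = 121 \cdot 38 = 4598$)
$y - 274 = 4598 - 274 = 4324$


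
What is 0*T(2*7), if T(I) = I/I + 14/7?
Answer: 0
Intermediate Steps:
T(I) = 3 (T(I) = 1 + 14*(⅐) = 1 + 2 = 3)
0*T(2*7) = 0*3 = 0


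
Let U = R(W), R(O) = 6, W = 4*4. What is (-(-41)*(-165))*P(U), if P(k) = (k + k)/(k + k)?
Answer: -6765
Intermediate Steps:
W = 16
U = 6
P(k) = 1 (P(k) = (2*k)/((2*k)) = (2*k)*(1/(2*k)) = 1)
(-(-41)*(-165))*P(U) = -(-41)*(-165)*1 = -41*165*1 = -6765*1 = -6765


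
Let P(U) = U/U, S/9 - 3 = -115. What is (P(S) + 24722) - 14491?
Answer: 10232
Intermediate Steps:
S = -1008 (S = 27 + 9*(-115) = 27 - 1035 = -1008)
P(U) = 1
(P(S) + 24722) - 14491 = (1 + 24722) - 14491 = 24723 - 14491 = 10232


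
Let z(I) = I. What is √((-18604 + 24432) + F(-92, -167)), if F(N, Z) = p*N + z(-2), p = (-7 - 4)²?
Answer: I*√5306 ≈ 72.842*I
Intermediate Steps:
p = 121 (p = (-11)² = 121)
F(N, Z) = -2 + 121*N (F(N, Z) = 121*N - 2 = -2 + 121*N)
√((-18604 + 24432) + F(-92, -167)) = √((-18604 + 24432) + (-2 + 121*(-92))) = √(5828 + (-2 - 11132)) = √(5828 - 11134) = √(-5306) = I*√5306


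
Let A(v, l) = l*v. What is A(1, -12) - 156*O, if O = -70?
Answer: 10908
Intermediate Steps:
A(1, -12) - 156*O = -12*1 - 156*(-70) = -12 + 10920 = 10908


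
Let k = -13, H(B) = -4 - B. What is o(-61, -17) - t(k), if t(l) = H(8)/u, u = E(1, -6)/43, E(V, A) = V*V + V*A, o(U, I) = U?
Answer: -821/5 ≈ -164.20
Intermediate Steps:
E(V, A) = V² + A*V
u = -5/43 (u = (1*(-6 + 1))/43 = (1*(-5))*(1/43) = -5*1/43 = -5/43 ≈ -0.11628)
t(l) = 516/5 (t(l) = (-4 - 1*8)/(-5/43) = (-4 - 8)*(-43/5) = -12*(-43/5) = 516/5)
o(-61, -17) - t(k) = -61 - 1*516/5 = -61 - 516/5 = -821/5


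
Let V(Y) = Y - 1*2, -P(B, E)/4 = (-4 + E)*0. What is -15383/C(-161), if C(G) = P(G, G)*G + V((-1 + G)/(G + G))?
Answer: 2476663/241 ≈ 10277.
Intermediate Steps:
P(B, E) = 0 (P(B, E) = -4*(-4 + E)*0 = -4*0 = 0)
V(Y) = -2 + Y (V(Y) = Y - 2 = -2 + Y)
C(G) = -2 + (-1 + G)/(2*G) (C(G) = 0*G + (-2 + (-1 + G)/(G + G)) = 0 + (-2 + (-1 + G)/((2*G))) = 0 + (-2 + (-1 + G)*(1/(2*G))) = 0 + (-2 + (-1 + G)/(2*G)) = -2 + (-1 + G)/(2*G))
-15383/C(-161) = -15383*(-322/(-1 - 3*(-161))) = -15383*(-322/(-1 + 483)) = -15383/((1/2)*(-1/161)*482) = -15383/(-241/161) = -15383*(-161/241) = 2476663/241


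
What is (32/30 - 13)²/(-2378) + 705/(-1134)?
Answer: -3829118/5618025 ≈ -0.68158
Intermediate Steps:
(32/30 - 13)²/(-2378) + 705/(-1134) = (32*(1/30) - 13)²*(-1/2378) + 705*(-1/1134) = (16/15 - 13)²*(-1/2378) - 235/378 = (-179/15)²*(-1/2378) - 235/378 = (32041/225)*(-1/2378) - 235/378 = -32041/535050 - 235/378 = -3829118/5618025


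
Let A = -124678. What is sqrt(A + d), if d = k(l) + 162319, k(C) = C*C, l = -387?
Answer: sqrt(187410) ≈ 432.91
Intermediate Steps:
k(C) = C**2
d = 312088 (d = (-387)**2 + 162319 = 149769 + 162319 = 312088)
sqrt(A + d) = sqrt(-124678 + 312088) = sqrt(187410)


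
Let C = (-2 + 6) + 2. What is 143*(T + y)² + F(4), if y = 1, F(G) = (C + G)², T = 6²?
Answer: 195867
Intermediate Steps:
T = 36
C = 6 (C = 4 + 2 = 6)
F(G) = (6 + G)²
143*(T + y)² + F(4) = 143*(36 + 1)² + (6 + 4)² = 143*37² + 10² = 143*1369 + 100 = 195767 + 100 = 195867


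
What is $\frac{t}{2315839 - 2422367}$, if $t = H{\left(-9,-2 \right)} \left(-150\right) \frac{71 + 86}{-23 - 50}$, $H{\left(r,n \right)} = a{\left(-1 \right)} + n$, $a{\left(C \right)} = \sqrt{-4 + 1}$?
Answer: $\frac{11775}{1944136} - \frac{11775 i \sqrt{3}}{3888272} \approx 0.0060567 - 0.0052452 i$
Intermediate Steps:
$a{\left(C \right)} = i \sqrt{3}$ ($a{\left(C \right)} = \sqrt{-3} = i \sqrt{3}$)
$H{\left(r,n \right)} = n + i \sqrt{3}$ ($H{\left(r,n \right)} = i \sqrt{3} + n = n + i \sqrt{3}$)
$t = - \frac{47100}{73} + \frac{23550 i \sqrt{3}}{73}$ ($t = \left(-2 + i \sqrt{3}\right) \left(-150\right) \frac{71 + 86}{-23 - 50} = \left(300 - 150 i \sqrt{3}\right) \frac{157}{-73} = \left(300 - 150 i \sqrt{3}\right) 157 \left(- \frac{1}{73}\right) = \left(300 - 150 i \sqrt{3}\right) \left(- \frac{157}{73}\right) = - \frac{47100}{73} + \frac{23550 i \sqrt{3}}{73} \approx -645.21 + 558.76 i$)
$\frac{t}{2315839 - 2422367} = \frac{- \frac{47100}{73} + \frac{23550 i \sqrt{3}}{73}}{2315839 - 2422367} = \frac{- \frac{47100}{73} + \frac{23550 i \sqrt{3}}{73}}{-106528} = \left(- \frac{47100}{73} + \frac{23550 i \sqrt{3}}{73}\right) \left(- \frac{1}{106528}\right) = \frac{11775}{1944136} - \frac{11775 i \sqrt{3}}{3888272}$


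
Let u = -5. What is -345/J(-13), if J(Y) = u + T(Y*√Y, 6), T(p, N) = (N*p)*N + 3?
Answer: 345/1423658 - 40365*I*√13/711829 ≈ 0.00024233 - 0.20446*I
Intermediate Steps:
T(p, N) = 3 + p*N² (T(p, N) = p*N² + 3 = 3 + p*N²)
J(Y) = -2 + 36*Y^(3/2) (J(Y) = -5 + (3 + (Y*√Y)*6²) = -5 + (3 + Y^(3/2)*36) = -5 + (3 + 36*Y^(3/2)) = -2 + 36*Y^(3/2))
-345/J(-13) = -345/(-2 + 36*(-13)^(3/2)) = -345/(-2 + 36*(-13*I*√13)) = -345/(-2 - 468*I*√13)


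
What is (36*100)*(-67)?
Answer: -241200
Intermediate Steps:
(36*100)*(-67) = 3600*(-67) = -241200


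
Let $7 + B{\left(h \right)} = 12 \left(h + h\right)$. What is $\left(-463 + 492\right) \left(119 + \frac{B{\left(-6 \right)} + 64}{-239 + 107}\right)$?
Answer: $\frac{152685}{44} \approx 3470.1$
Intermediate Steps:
$B{\left(h \right)} = -7 + 24 h$ ($B{\left(h \right)} = -7 + 12 \left(h + h\right) = -7 + 12 \cdot 2 h = -7 + 24 h$)
$\left(-463 + 492\right) \left(119 + \frac{B{\left(-6 \right)} + 64}{-239 + 107}\right) = \left(-463 + 492\right) \left(119 + \frac{\left(-7 + 24 \left(-6\right)\right) + 64}{-239 + 107}\right) = 29 \left(119 + \frac{\left(-7 - 144\right) + 64}{-132}\right) = 29 \left(119 + \left(-151 + 64\right) \left(- \frac{1}{132}\right)\right) = 29 \left(119 - - \frac{29}{44}\right) = 29 \left(119 + \frac{29}{44}\right) = 29 \cdot \frac{5265}{44} = \frac{152685}{44}$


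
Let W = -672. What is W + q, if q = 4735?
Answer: 4063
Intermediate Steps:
W + q = -672 + 4735 = 4063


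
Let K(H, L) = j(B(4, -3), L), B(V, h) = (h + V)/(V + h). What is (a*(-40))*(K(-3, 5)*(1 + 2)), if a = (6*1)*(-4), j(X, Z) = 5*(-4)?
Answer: -57600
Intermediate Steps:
B(V, h) = 1 (B(V, h) = (V + h)/(V + h) = 1)
j(X, Z) = -20
K(H, L) = -20
a = -24 (a = 6*(-4) = -24)
(a*(-40))*(K(-3, 5)*(1 + 2)) = (-24*(-40))*(-20*(1 + 2)) = 960*(-20*3) = 960*(-60) = -57600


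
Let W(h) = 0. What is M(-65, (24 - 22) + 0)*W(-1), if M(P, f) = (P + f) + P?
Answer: 0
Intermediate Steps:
M(P, f) = f + 2*P
M(-65, (24 - 22) + 0)*W(-1) = (((24 - 22) + 0) + 2*(-65))*0 = ((2 + 0) - 130)*0 = (2 - 130)*0 = -128*0 = 0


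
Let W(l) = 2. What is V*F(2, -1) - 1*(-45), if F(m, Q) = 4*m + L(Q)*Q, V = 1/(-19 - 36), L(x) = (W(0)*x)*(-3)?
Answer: 2473/55 ≈ 44.964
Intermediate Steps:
L(x) = -6*x (L(x) = (2*x)*(-3) = -6*x)
V = -1/55 (V = 1/(-55) = -1/55 ≈ -0.018182)
F(m, Q) = -6*Q**2 + 4*m (F(m, Q) = 4*m + (-6*Q)*Q = 4*m - 6*Q**2 = -6*Q**2 + 4*m)
V*F(2, -1) - 1*(-45) = -(-6*(-1)**2 + 4*2)/55 - 1*(-45) = -(-6*1 + 8)/55 + 45 = -(-6 + 8)/55 + 45 = -1/55*2 + 45 = -2/55 + 45 = 2473/55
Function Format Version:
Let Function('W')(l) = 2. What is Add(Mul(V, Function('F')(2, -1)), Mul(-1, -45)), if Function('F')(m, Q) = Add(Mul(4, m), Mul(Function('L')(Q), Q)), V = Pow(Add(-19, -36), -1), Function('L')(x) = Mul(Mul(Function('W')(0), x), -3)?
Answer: Rational(2473, 55) ≈ 44.964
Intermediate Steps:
Function('L')(x) = Mul(-6, x) (Function('L')(x) = Mul(Mul(2, x), -3) = Mul(-6, x))
V = Rational(-1, 55) (V = Pow(-55, -1) = Rational(-1, 55) ≈ -0.018182)
Function('F')(m, Q) = Add(Mul(-6, Pow(Q, 2)), Mul(4, m)) (Function('F')(m, Q) = Add(Mul(4, m), Mul(Mul(-6, Q), Q)) = Add(Mul(4, m), Mul(-6, Pow(Q, 2))) = Add(Mul(-6, Pow(Q, 2)), Mul(4, m)))
Add(Mul(V, Function('F')(2, -1)), Mul(-1, -45)) = Add(Mul(Rational(-1, 55), Add(Mul(-6, Pow(-1, 2)), Mul(4, 2))), Mul(-1, -45)) = Add(Mul(Rational(-1, 55), Add(Mul(-6, 1), 8)), 45) = Add(Mul(Rational(-1, 55), Add(-6, 8)), 45) = Add(Mul(Rational(-1, 55), 2), 45) = Add(Rational(-2, 55), 45) = Rational(2473, 55)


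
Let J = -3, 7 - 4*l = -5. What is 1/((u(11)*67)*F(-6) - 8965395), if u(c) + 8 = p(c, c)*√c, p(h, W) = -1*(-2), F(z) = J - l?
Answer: -2987393/26773548439155 + 268*√11/26773548439155 ≈ -1.1155e-7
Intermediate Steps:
l = 3 (l = 7/4 - ¼*(-5) = 7/4 + 5/4 = 3)
F(z) = -6 (F(z) = -3 - 1*3 = -3 - 3 = -6)
p(h, W) = 2
u(c) = -8 + 2*√c
1/((u(11)*67)*F(-6) - 8965395) = 1/(((-8 + 2*√11)*67)*(-6) - 8965395) = 1/((-536 + 134*√11)*(-6) - 8965395) = 1/((3216 - 804*√11) - 8965395) = 1/(-8962179 - 804*√11)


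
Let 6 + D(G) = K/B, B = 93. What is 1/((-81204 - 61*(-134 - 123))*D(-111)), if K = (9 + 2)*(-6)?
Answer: 31/13629616 ≈ 2.2745e-6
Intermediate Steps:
K = -66 (K = 11*(-6) = -66)
D(G) = -208/31 (D(G) = -6 - 66/93 = -6 - 66*1/93 = -6 - 22/31 = -208/31)
1/((-81204 - 61*(-134 - 123))*D(-111)) = 1/((-81204 - 61*(-134 - 123))*(-208/31)) = -31/208/(-81204 - 61*(-257)) = -31/208/(-81204 + 15677) = -31/208/(-65527) = -1/65527*(-31/208) = 31/13629616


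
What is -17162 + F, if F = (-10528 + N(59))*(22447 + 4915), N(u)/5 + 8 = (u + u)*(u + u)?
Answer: 1615763662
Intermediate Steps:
N(u) = -40 + 20*u² (N(u) = -40 + 5*((u + u)*(u + u)) = -40 + 5*((2*u)*(2*u)) = -40 + 5*(4*u²) = -40 + 20*u²)
F = 1615780824 (F = (-10528 + (-40 + 20*59²))*(22447 + 4915) = (-10528 + (-40 + 20*3481))*27362 = (-10528 + (-40 + 69620))*27362 = (-10528 + 69580)*27362 = 59052*27362 = 1615780824)
-17162 + F = -17162 + 1615780824 = 1615763662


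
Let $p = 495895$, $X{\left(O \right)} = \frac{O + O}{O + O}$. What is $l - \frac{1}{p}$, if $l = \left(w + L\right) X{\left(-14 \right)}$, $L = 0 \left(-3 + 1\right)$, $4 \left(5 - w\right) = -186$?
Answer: $\frac{51077183}{991790} \approx 51.5$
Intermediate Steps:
$X{\left(O \right)} = 1$ ($X{\left(O \right)} = \frac{2 O}{2 O} = 2 O \frac{1}{2 O} = 1$)
$w = \frac{103}{2}$ ($w = 5 - - \frac{93}{2} = 5 + \frac{93}{2} = \frac{103}{2} \approx 51.5$)
$L = 0$ ($L = 0 \left(-2\right) = 0$)
$l = \frac{103}{2}$ ($l = \left(\frac{103}{2} + 0\right) 1 = \frac{103}{2} \cdot 1 = \frac{103}{2} \approx 51.5$)
$l - \frac{1}{p} = \frac{103}{2} - \frac{1}{495895} = \frac{51077183}{991790}$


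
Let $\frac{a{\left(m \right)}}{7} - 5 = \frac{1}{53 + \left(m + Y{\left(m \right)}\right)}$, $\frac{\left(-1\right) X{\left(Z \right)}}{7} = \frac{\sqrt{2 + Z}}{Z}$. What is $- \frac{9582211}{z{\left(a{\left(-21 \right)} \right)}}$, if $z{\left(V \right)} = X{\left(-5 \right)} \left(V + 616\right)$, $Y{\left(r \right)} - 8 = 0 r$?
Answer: $\frac{1916442200 i \sqrt{3}}{546987} \approx 6068.5 i$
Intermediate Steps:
$Y{\left(r \right)} = 8$ ($Y{\left(r \right)} = 8 + 0 r = 8 + 0 = 8$)
$X{\left(Z \right)} = - \frac{7 \sqrt{2 + Z}}{Z}$ ($X{\left(Z \right)} = - 7 \frac{\sqrt{2 + Z}}{Z} = - \frac{7 \sqrt{2 + Z}}{Z}$)
$a{\left(m \right)} = 35 + \frac{7}{61 + m}$ ($a{\left(m \right)} = 35 + \frac{7}{53 + \left(m + 8\right)} = 35 + \frac{7}{53 + \left(8 + m\right)} = 35 + \frac{7}{61 + m}$)
$z{\left(V \right)} = \frac{7 i \sqrt{3} \left(616 + V\right)}{5}$ ($z{\left(V \right)} = - \frac{7 \sqrt{2 - 5}}{-5} \left(V + 616\right) = \left(-7\right) \left(- \frac{1}{5}\right) \sqrt{-3} \left(616 + V\right) = \left(-7\right) \left(- \frac{1}{5}\right) i \sqrt{3} \left(616 + V\right) = \frac{7 i \sqrt{3}}{5} \left(616 + V\right) = \frac{7 i \sqrt{3} \left(616 + V\right)}{5}$)
$- \frac{9582211}{z{\left(a{\left(-21 \right)} \right)}} = - \frac{9582211}{\frac{7}{5} i \sqrt{3} \left(616 + \frac{7 \left(306 + 5 \left(-21\right)\right)}{61 - 21}\right)} = - \frac{9582211}{\frac{7}{5} i \sqrt{3} \left(616 + \frac{7 \left(306 - 105\right)}{40}\right)} = - \frac{9582211}{\frac{7}{5} i \sqrt{3} \left(616 + 7 \cdot \frac{1}{40} \cdot 201\right)} = - \frac{9582211}{\frac{7}{5} i \sqrt{3} \left(616 + \frac{1407}{40}\right)} = - \frac{9582211}{\frac{7}{5} i \sqrt{3} \cdot \frac{26047}{40}} = - \frac{9582211}{\frac{182329}{200} i \sqrt{3}} = - 9582211 \left(- \frac{200 i \sqrt{3}}{546987}\right) = \frac{1916442200 i \sqrt{3}}{546987}$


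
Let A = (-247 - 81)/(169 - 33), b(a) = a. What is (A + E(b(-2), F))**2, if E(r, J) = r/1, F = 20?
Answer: 5625/289 ≈ 19.464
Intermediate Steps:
A = -41/17 (A = -328/136 = -328*1/136 = -41/17 ≈ -2.4118)
E(r, J) = r (E(r, J) = r*1 = r)
(A + E(b(-2), F))**2 = (-41/17 - 2)**2 = (-75/17)**2 = 5625/289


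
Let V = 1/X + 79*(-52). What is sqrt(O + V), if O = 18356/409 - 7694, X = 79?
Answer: 3*I*sqrt(1363825370831)/32311 ≈ 108.43*I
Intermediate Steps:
V = -324531/79 (V = 1/79 + 79*(-52) = 1/79 - 4108 = -324531/79 ≈ -4108.0)
O = -3128490/409 (O = 18356*(1/409) - 7694 = 18356/409 - 7694 = -3128490/409 ≈ -7649.1)
sqrt(O + V) = sqrt(-3128490/409 - 324531/79) = sqrt(-379883889/32311) = 3*I*sqrt(1363825370831)/32311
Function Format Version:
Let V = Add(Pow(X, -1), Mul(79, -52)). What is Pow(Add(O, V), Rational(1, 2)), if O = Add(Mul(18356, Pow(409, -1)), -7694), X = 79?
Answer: Mul(Rational(3, 32311), I, Pow(1363825370831, Rational(1, 2))) ≈ Mul(108.43, I)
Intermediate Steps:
V = Rational(-324531, 79) (V = Add(Pow(79, -1), Mul(79, -52)) = Add(Rational(1, 79), -4108) = Rational(-324531, 79) ≈ -4108.0)
O = Rational(-3128490, 409) (O = Add(Mul(18356, Rational(1, 409)), -7694) = Add(Rational(18356, 409), -7694) = Rational(-3128490, 409) ≈ -7649.1)
Pow(Add(O, V), Rational(1, 2)) = Pow(Add(Rational(-3128490, 409), Rational(-324531, 79)), Rational(1, 2)) = Pow(Rational(-379883889, 32311), Rational(1, 2)) = Mul(Rational(3, 32311), I, Pow(1363825370831, Rational(1, 2)))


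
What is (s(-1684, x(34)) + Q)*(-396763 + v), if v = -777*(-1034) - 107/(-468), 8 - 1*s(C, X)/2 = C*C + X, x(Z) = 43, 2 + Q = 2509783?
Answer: -601775104128647/468 ≈ -1.2858e+12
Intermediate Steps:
Q = 2509781 (Q = -2 + 2509783 = 2509781)
s(C, X) = 16 - 2*X - 2*C**2 (s(C, X) = 16 - 2*(C*C + X) = 16 - 2*(C**2 + X) = 16 - 2*(X + C**2) = 16 + (-2*X - 2*C**2) = 16 - 2*X - 2*C**2)
v = 375999731/468 (v = 803418 - 107*(-1/468) = 803418 + 107/468 = 375999731/468 ≈ 8.0342e+5)
(s(-1684, x(34)) + Q)*(-396763 + v) = ((16 - 2*43 - 2*(-1684)**2) + 2509781)*(-396763 + 375999731/468) = ((16 - 86 - 2*2835856) + 2509781)*(190314647/468) = ((16 - 86 - 5671712) + 2509781)*(190314647/468) = (-5671782 + 2509781)*(190314647/468) = -3162001*190314647/468 = -601775104128647/468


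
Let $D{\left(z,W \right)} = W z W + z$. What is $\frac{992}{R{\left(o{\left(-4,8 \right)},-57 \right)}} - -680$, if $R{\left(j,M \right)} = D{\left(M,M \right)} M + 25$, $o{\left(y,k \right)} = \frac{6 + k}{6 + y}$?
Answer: $\frac{7180307992}{10559275} \approx 680.0$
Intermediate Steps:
$D{\left(z,W \right)} = z + z W^{2}$ ($D{\left(z,W \right)} = z W^{2} + z = z + z W^{2}$)
$o{\left(y,k \right)} = \frac{6 + k}{6 + y}$
$R{\left(j,M \right)} = 25 + M^{2} \left(1 + M^{2}\right)$ ($R{\left(j,M \right)} = M \left(1 + M^{2}\right) M + 25 = M^{2} \left(1 + M^{2}\right) + 25 = 25 + M^{2} \left(1 + M^{2}\right)$)
$\frac{992}{R{\left(o{\left(-4,8 \right)},-57 \right)}} - -680 = \frac{992}{25 + \left(-57\right)^{2} + \left(-57\right)^{4}} - -680 = \frac{992}{25 + 3249 + 10556001} + 680 = \frac{992}{10559275} + 680 = \frac{7180307992}{10559275}$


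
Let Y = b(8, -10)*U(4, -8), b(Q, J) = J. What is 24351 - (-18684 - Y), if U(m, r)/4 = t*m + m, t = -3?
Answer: 43355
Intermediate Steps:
U(m, r) = -8*m (U(m, r) = 4*(-3*m + m) = 4*(-2*m) = -8*m)
Y = 320 (Y = -(-80)*4 = -10*(-32) = 320)
24351 - (-18684 - Y) = 24351 - (-18684 - 1*320) = 24351 - (-18684 - 320) = 24351 - 1*(-19004) = 24351 + 19004 = 43355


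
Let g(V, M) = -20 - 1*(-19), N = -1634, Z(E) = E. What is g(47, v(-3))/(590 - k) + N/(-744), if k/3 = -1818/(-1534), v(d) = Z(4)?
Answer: 367203727/167326716 ≈ 2.1945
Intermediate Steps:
v(d) = 4
g(V, M) = -1 (g(V, M) = -20 + 19 = -1)
k = 2727/767 (k = 3*(-1818/(-1534)) = 3*(-1818*(-1/1534)) = 3*(909/767) = 2727/767 ≈ 3.5554)
g(47, v(-3))/(590 - k) + N/(-744) = -1/(590 - 1*2727/767) - 1634/(-744) = -1/(590 - 2727/767) - 1634*(-1/744) = -1/449803/767 + 817/372 = -1*767/449803 + 817/372 = -767/449803 + 817/372 = 367203727/167326716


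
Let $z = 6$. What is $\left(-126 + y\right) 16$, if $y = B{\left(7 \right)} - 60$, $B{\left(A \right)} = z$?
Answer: $-2880$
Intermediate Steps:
$B{\left(A \right)} = 6$
$y = -54$ ($y = 6 - 60 = -54$)
$\left(-126 + y\right) 16 = \left(-126 - 54\right) 16 = \left(-180\right) 16 = -2880$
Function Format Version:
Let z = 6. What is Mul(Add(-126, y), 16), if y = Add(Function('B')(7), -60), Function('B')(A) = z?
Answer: -2880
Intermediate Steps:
Function('B')(A) = 6
y = -54 (y = Add(6, -60) = -54)
Mul(Add(-126, y), 16) = Mul(Add(-126, -54), 16) = Mul(-180, 16) = -2880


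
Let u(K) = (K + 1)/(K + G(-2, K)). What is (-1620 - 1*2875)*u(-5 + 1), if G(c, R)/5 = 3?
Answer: 13485/11 ≈ 1225.9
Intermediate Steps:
G(c, R) = 15 (G(c, R) = 5*3 = 15)
u(K) = (1 + K)/(15 + K) (u(K) = (K + 1)/(K + 15) = (1 + K)/(15 + K))
(-1620 - 1*2875)*u(-5 + 1) = (-1620 - 1*2875)*((1 + (-5 + 1))/(15 + (-5 + 1))) = (-1620 - 2875)*((1 - 4)/(15 - 4)) = -4495*(-3)/11 = -4495*(-3/11) = 13485/11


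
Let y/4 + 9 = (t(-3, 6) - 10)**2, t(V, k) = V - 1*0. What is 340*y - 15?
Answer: 217585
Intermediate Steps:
t(V, k) = V (t(V, k) = V + 0 = V)
y = 640 (y = -36 + 4*(-3 - 10)**2 = -36 + 4*(-13)**2 = -36 + 4*169 = -36 + 676 = 640)
340*y - 15 = 340*640 - 15 = 217600 - 15 = 217585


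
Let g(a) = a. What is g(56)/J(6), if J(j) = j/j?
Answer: 56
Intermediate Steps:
J(j) = 1
g(56)/J(6) = 56/1 = 56*1 = 56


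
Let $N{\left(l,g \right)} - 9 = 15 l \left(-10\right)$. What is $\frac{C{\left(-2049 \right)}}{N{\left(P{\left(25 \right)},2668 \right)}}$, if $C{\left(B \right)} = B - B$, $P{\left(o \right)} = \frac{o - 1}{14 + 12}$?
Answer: $0$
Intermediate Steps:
$P{\left(o \right)} = - \frac{1}{26} + \frac{o}{26}$ ($P{\left(o \right)} = \frac{-1 + o}{26} = \left(-1 + o\right) \frac{1}{26} = - \frac{1}{26} + \frac{o}{26}$)
$C{\left(B \right)} = 0$
$N{\left(l,g \right)} = 9 - 150 l$ ($N{\left(l,g \right)} = 9 + 15 l \left(-10\right) = 9 - 150 l$)
$\frac{C{\left(-2049 \right)}}{N{\left(P{\left(25 \right)},2668 \right)}} = \frac{0}{9 - 150 \left(- \frac{1}{26} + \frac{1}{26} \cdot 25\right)} = \frac{0}{9 - 150 \left(- \frac{1}{26} + \frac{25}{26}\right)} = \frac{0}{9 - \frac{1800}{13}} = \frac{0}{- \frac{1683}{13}} = 0 \left(- \frac{13}{1683}\right) = 0$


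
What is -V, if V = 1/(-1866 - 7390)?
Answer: 1/9256 ≈ 0.00010804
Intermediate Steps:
V = -1/9256 (V = 1/(-9256) = -1/9256 ≈ -0.00010804)
-V = -1*(-1/9256) = 1/9256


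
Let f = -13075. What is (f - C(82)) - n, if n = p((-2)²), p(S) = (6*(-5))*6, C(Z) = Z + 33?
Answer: -13010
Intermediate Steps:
C(Z) = 33 + Z
p(S) = -180 (p(S) = -30*6 = -180)
n = -180
(f - C(82)) - n = (-13075 - (33 + 82)) - 1*(-180) = (-13075 - 1*115) + 180 = (-13075 - 115) + 180 = -13190 + 180 = -13010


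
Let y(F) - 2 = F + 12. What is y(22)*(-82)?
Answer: -2952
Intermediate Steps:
y(F) = 14 + F (y(F) = 2 + (F + 12) = 2 + (12 + F) = 14 + F)
y(22)*(-82) = (14 + 22)*(-82) = 36*(-82) = -2952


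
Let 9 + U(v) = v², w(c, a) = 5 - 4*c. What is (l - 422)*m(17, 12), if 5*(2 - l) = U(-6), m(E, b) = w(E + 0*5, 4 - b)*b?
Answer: 1608012/5 ≈ 3.2160e+5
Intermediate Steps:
U(v) = -9 + v²
m(E, b) = b*(5 - 4*E) (m(E, b) = (5 - 4*(E + 0*5))*b = (5 - 4*(E + 0))*b = (5 - 4*E)*b = b*(5 - 4*E))
l = -17/5 (l = 2 - (-9 + (-6)²)/5 = 2 - (-9 + 36)/5 = 2 - ⅕*27 = 2 - 27/5 = -17/5 ≈ -3.4000)
(l - 422)*m(17, 12) = (-17/5 - 422)*(12*(5 - 4*17)) = -25524*(5 - 68)/5 = -25524*(-63)/5 = -2127/5*(-756) = 1608012/5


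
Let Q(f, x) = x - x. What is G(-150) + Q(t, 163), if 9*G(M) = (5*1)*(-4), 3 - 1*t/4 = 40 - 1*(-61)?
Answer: -20/9 ≈ -2.2222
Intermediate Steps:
t = -392 (t = 12 - 4*(40 - 1*(-61)) = 12 - 4*(40 + 61) = 12 - 4*101 = 12 - 404 = -392)
Q(f, x) = 0
G(M) = -20/9 (G(M) = ((5*1)*(-4))/9 = (5*(-4))/9 = (1/9)*(-20) = -20/9)
G(-150) + Q(t, 163) = -20/9 + 0 = -20/9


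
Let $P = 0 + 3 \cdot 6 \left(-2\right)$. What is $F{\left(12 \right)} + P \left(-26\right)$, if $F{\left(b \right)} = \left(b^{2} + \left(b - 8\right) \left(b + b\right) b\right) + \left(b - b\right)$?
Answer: $2232$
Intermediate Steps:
$F{\left(b \right)} = b^{2} + 2 b^{2} \left(-8 + b\right)$ ($F{\left(b \right)} = \left(b^{2} + \left(-8 + b\right) 2 b b\right) + 0 = \left(b^{2} + 2 b \left(-8 + b\right) b\right) + 0 = \left(b^{2} + 2 b^{2} \left(-8 + b\right)\right) + 0 = b^{2} + 2 b^{2} \left(-8 + b\right)$)
$P = -36$ ($P = 0 + 3 \left(-12\right) = 0 - 36 = -36$)
$F{\left(12 \right)} + P \left(-26\right) = 12^{2} \left(-15 + 2 \cdot 12\right) - -936 = 144 \left(-15 + 24\right) + 936 = 144 \cdot 9 + 936 = 1296 + 936 = 2232$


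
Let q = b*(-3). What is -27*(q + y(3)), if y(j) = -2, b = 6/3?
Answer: 216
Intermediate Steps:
b = 2 (b = 6*(⅓) = 2)
q = -6 (q = 2*(-3) = -6)
-27*(q + y(3)) = -27*(-6 - 2) = -27*(-8) = 216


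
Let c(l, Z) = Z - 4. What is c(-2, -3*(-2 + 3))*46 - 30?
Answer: -352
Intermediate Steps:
c(l, Z) = -4 + Z
c(-2, -3*(-2 + 3))*46 - 30 = (-4 - 3*(-2 + 3))*46 - 30 = (-4 - 3*1)*46 - 30 = (-4 - 3)*46 - 30 = -7*46 - 30 = -322 - 30 = -352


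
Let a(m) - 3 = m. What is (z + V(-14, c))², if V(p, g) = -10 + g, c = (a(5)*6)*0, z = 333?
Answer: 104329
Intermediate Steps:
a(m) = 3 + m
c = 0 (c = ((3 + 5)*6)*0 = (8*6)*0 = 48*0 = 0)
(z + V(-14, c))² = (333 + (-10 + 0))² = (333 - 10)² = 323² = 104329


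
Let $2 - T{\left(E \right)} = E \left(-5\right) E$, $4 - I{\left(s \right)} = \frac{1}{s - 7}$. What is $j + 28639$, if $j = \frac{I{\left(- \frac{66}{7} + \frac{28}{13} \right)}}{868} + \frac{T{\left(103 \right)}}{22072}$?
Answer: $\frac{5748350530201}{200700696} \approx 28641.0$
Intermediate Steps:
$I{\left(s \right)} = 4 - \frac{1}{-7 + s}$ ($I{\left(s \right)} = 4 - \frac{1}{s - 7} = 4 - \frac{1}{-7 + s}$)
$T{\left(E \right)} = 2 + 5 E^{2}$ ($T{\left(E \right)} = 2 - E \left(-5\right) E = 2 - - 5 E E = 2 - - 5 E^{2} = 2 + 5 E^{2}$)
$j = \frac{483297457}{200700696}$ ($j = \frac{\frac{1}{-7 + \left(- \frac{66}{7} + \frac{28}{13}\right)} \left(-29 + 4 \left(- \frac{66}{7} + \frac{28}{13}\right)\right)}{868} + \frac{2 + 5 \cdot 103^{2}}{22072} = \frac{-29 + 4 \left(\left(-66\right) \frac{1}{7} + 28 \cdot \frac{1}{13}\right)}{-7 + \left(\left(-66\right) \frac{1}{7} + 28 \cdot \frac{1}{13}\right)} \frac{1}{868} + \left(2 + 5 \cdot 10609\right) \frac{1}{22072} = \frac{-29 + 4 \left(- \frac{66}{7} + \frac{28}{13}\right)}{-7 + \left(- \frac{66}{7} + \frac{28}{13}\right)} \frac{1}{868} + \left(2 + 53045\right) \frac{1}{22072} = \frac{-29 + 4 \left(- \frac{662}{91}\right)}{-7 - \frac{662}{91}} \cdot \frac{1}{868} + 53047 \cdot \frac{1}{22072} = \frac{-29 - \frac{2648}{91}}{- \frac{1299}{91}} \cdot \frac{1}{868} + \frac{53047}{22072} = \left(- \frac{91}{1299}\right) \left(- \frac{5287}{91}\right) \frac{1}{868} + \frac{53047}{22072} = \frac{5287}{1299} \cdot \frac{1}{868} + \frac{53047}{22072} = \frac{5287}{1127532} + \frac{53047}{22072} = \frac{483297457}{200700696} \approx 2.4081$)
$j + 28639 = \frac{483297457}{200700696} + 28639 = \frac{5748350530201}{200700696}$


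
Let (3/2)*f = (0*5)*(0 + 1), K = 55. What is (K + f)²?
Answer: 3025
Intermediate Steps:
f = 0 (f = 2*((0*5)*(0 + 1))/3 = 2*(0*1)/3 = (⅔)*0 = 0)
(K + f)² = (55 + 0)² = 55² = 3025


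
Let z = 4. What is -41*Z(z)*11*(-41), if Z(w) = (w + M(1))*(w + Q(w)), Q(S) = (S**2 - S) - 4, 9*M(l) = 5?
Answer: 3032524/3 ≈ 1.0108e+6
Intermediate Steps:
M(l) = 5/9 (M(l) = (1/9)*5 = 5/9)
Q(S) = -4 + S**2 - S
Z(w) = (-4 + w**2)*(5/9 + w) (Z(w) = (w + 5/9)*(w + (-4 + w**2 - w)) = (5/9 + w)*(-4 + w**2) = (-4 + w**2)*(5/9 + w))
-41*Z(z)*11*(-41) = -41*(-20/9 + 4**3 - 4*4 + (5/9)*4**2)*11*(-41) = -41*(-20/9 + 64 - 16 + (5/9)*16)*11*(-41) = -41*(-20/9 + 64 - 16 + 80/9)*11*(-41) = -6724*11/3*(-41) = -41*1804/3*(-41) = -73964/3*(-41) = 3032524/3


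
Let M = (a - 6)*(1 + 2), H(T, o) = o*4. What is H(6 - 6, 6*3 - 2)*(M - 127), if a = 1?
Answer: -9088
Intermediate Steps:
H(T, o) = 4*o
M = -15 (M = (1 - 6)*(1 + 2) = -5*3 = -15)
H(6 - 6, 6*3 - 2)*(M - 127) = (4*(6*3 - 2))*(-15 - 127) = (4*(18 - 2))*(-142) = (4*16)*(-142) = 64*(-142) = -9088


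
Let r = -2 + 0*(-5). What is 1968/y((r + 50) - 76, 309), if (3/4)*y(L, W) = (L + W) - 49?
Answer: 369/58 ≈ 6.3621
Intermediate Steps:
r = -2 (r = -2 + 0 = -2)
y(L, W) = -196/3 + 4*L/3 + 4*W/3 (y(L, W) = 4*((L + W) - 49)/3 = 4*(-49 + L + W)/3 = -196/3 + 4*L/3 + 4*W/3)
1968/y((r + 50) - 76, 309) = 1968/(-196/3 + 4*((-2 + 50) - 76)/3 + (4/3)*309) = 1968/(-196/3 + 4*(48 - 76)/3 + 412) = 1968/(-196/3 + (4/3)*(-28) + 412) = 1968/(-196/3 - 112/3 + 412) = 1968/(928/3) = 1968*(3/928) = 369/58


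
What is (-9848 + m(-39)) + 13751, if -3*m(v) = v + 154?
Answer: 11594/3 ≈ 3864.7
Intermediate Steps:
m(v) = -154/3 - v/3 (m(v) = -(v + 154)/3 = -(154 + v)/3 = -154/3 - v/3)
(-9848 + m(-39)) + 13751 = (-9848 + (-154/3 - ⅓*(-39))) + 13751 = (-9848 + (-154/3 + 13)) + 13751 = (-9848 - 115/3) + 13751 = -29659/3 + 13751 = 11594/3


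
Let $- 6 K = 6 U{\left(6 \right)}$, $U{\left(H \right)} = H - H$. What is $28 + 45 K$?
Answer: $28$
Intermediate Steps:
$U{\left(H \right)} = 0$
$K = 0$ ($K = - \frac{6 \cdot 0}{6} = \left(- \frac{1}{6}\right) 0 = 0$)
$28 + 45 K = 28 + 45 \cdot 0 = 28 + 0 = 28$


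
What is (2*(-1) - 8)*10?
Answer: -100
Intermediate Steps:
(2*(-1) - 8)*10 = (-2 - 8)*10 = -10*10 = -100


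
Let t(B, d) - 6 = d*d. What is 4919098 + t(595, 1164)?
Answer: 6274000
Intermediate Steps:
t(B, d) = 6 + d**2 (t(B, d) = 6 + d*d = 6 + d**2)
4919098 + t(595, 1164) = 4919098 + (6 + 1164**2) = 4919098 + (6 + 1354896) = 4919098 + 1354902 = 6274000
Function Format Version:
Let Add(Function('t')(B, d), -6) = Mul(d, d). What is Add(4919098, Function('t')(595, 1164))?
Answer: 6274000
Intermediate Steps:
Function('t')(B, d) = Add(6, Pow(d, 2)) (Function('t')(B, d) = Add(6, Mul(d, d)) = Add(6, Pow(d, 2)))
Add(4919098, Function('t')(595, 1164)) = Add(4919098, Add(6, Pow(1164, 2))) = Add(4919098, Add(6, 1354896)) = Add(4919098, 1354902) = 6274000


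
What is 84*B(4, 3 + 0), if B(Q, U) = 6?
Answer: 504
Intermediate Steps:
84*B(4, 3 + 0) = 84*6 = 504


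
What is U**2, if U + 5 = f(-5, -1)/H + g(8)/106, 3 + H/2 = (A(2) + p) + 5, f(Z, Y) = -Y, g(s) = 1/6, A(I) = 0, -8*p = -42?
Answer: 8266264561/340181136 ≈ 24.300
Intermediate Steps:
p = 21/4 (p = -1/8*(-42) = 21/4 ≈ 5.2500)
g(s) = 1/6
H = 29/2 (H = -6 + 2*((0 + 21/4) + 5) = -6 + 2*(21/4 + 5) = -6 + 2*(41/4) = -6 + 41/2 = 29/2 ≈ 14.500)
U = -90919/18444 (U = -5 + ((-1*(-1))/(29/2) + (1/6)/106) = -5 + (1*(2/29) + (1/6)*(1/106)) = -5 + (2/29 + 1/636) = -5 + 1301/18444 = -90919/18444 ≈ -4.9295)
U**2 = (-90919/18444)**2 = 8266264561/340181136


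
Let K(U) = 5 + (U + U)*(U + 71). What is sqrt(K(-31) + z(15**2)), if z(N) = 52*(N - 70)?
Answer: sqrt(5585) ≈ 74.733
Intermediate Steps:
z(N) = -3640 + 52*N (z(N) = 52*(-70 + N) = -3640 + 52*N)
K(U) = 5 + 2*U*(71 + U) (K(U) = 5 + (2*U)*(71 + U) = 5 + 2*U*(71 + U))
sqrt(K(-31) + z(15**2)) = sqrt((5 + 2*(-31)**2 + 142*(-31)) + (-3640 + 52*15**2)) = sqrt((5 + 2*961 - 4402) + (-3640 + 52*225)) = sqrt((5 + 1922 - 4402) + (-3640 + 11700)) = sqrt(-2475 + 8060) = sqrt(5585)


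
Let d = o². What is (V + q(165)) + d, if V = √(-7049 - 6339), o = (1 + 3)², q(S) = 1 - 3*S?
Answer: -238 + 2*I*√3347 ≈ -238.0 + 115.71*I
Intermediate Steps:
o = 16 (o = 4² = 16)
d = 256 (d = 16² = 256)
V = 2*I*√3347 (V = √(-13388) = 2*I*√3347 ≈ 115.71*I)
(V + q(165)) + d = (2*I*√3347 + (1 - 3*165)) + 256 = (2*I*√3347 + (1 - 495)) + 256 = (2*I*√3347 - 494) + 256 = (-494 + 2*I*√3347) + 256 = -238 + 2*I*√3347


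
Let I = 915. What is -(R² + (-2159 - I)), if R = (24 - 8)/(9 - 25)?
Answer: 3073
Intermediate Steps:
R = -1 (R = 16/(-16) = 16*(-1/16) = -1)
-(R² + (-2159 - I)) = -((-1)² + (-2159 - 1*915)) = -(1 + (-2159 - 915)) = -(1 - 3074) = -1*(-3073) = 3073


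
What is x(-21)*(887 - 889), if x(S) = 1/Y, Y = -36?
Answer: 1/18 ≈ 0.055556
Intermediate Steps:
x(S) = -1/36 (x(S) = 1/(-36) = -1/36)
x(-21)*(887 - 889) = -(887 - 889)/36 = -1/36*(-2) = 1/18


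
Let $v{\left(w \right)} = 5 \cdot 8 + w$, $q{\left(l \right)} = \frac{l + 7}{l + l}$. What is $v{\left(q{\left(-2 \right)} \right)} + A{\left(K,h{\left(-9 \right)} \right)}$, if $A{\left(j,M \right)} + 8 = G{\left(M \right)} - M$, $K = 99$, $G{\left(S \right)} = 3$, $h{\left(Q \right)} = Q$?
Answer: $\frac{171}{4} \approx 42.75$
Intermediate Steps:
$A{\left(j,M \right)} = -5 - M$ ($A{\left(j,M \right)} = -8 - \left(-3 + M\right) = -5 - M$)
$q{\left(l \right)} = \frac{7 + l}{2 l}$
$v{\left(w \right)} = 40 + w$
$v{\left(q{\left(-2 \right)} \right)} + A{\left(K,h{\left(-9 \right)} \right)} = \left(40 + \frac{7 - 2}{2 \left(-2\right)}\right) - -4 = \left(40 + \frac{1}{2} \left(- \frac{1}{2}\right) 5\right) + \left(-5 + 9\right) = \left(40 - \frac{5}{4}\right) + 4 = \frac{155}{4} + 4 = \frac{171}{4}$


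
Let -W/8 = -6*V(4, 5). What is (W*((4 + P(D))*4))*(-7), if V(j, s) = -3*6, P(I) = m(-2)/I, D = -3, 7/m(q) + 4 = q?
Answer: 106176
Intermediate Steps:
m(q) = 7/(-4 + q)
P(I) = -7/(6*I) (P(I) = (7/(-4 - 2))/I = (7/(-6))/I = (7*(-⅙))/I = -7/(6*I))
V(j, s) = -18 (V(j, s) = -1*18 = -18)
W = -864 (W = -(-48)*(-18) = -8*108 = -864)
(W*((4 + P(D))*4))*(-7) = -864*(4 - 7/6/(-3))*4*(-7) = -864*(4 - 7/6*(-⅓))*4*(-7) = -864*(4 + 7/18)*4*(-7) = -3792*4*(-7) = -864*158/9*(-7) = -15168*(-7) = 106176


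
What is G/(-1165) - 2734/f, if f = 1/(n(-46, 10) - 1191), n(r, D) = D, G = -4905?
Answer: 752323963/233 ≈ 3.2289e+6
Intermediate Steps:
f = -1/1181 (f = 1/(10 - 1191) = 1/(-1181) = -1/1181 ≈ -0.00084674)
G/(-1165) - 2734/f = -4905/(-1165) - 2734/(-1/1181) = -4905*(-1/1165) - 2734*(-1181) = 981/233 + 3228854 = 752323963/233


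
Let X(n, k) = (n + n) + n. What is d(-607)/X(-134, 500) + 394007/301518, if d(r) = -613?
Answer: 28601779/10100853 ≈ 2.8316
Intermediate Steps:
X(n, k) = 3*n (X(n, k) = 2*n + n = 3*n)
d(-607)/X(-134, 500) + 394007/301518 = -613/(3*(-134)) + 394007/301518 = -613/(-402) + 394007*(1/301518) = -613*(-1/402) + 394007/301518 = 613/402 + 394007/301518 = 28601779/10100853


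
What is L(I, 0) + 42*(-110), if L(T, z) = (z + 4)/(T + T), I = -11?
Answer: -50822/11 ≈ -4620.2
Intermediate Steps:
L(T, z) = (4 + z)/(2*T) (L(T, z) = (4 + z)/((2*T)) = (4 + z)*(1/(2*T)) = (4 + z)/(2*T))
L(I, 0) + 42*(-110) = (½)*(4 + 0)/(-11) + 42*(-110) = (½)*(-1/11)*4 - 4620 = -2/11 - 4620 = -50822/11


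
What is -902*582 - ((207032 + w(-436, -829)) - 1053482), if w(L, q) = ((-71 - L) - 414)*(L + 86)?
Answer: 304336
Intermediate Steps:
w(L, q) = (-485 - L)*(86 + L)
-902*582 - ((207032 + w(-436, -829)) - 1053482) = -902*582 - ((207032 + (-41710 - 1*(-436)² - 571*(-436))) - 1053482) = -524964 - ((207032 + (-41710 - 1*190096 + 248956)) - 1053482) = -524964 - ((207032 + (-41710 - 190096 + 248956)) - 1053482) = -524964 - ((207032 + 17150) - 1053482) = -524964 - (224182 - 1053482) = -524964 - 1*(-829300) = -524964 + 829300 = 304336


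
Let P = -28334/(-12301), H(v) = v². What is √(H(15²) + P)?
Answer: √7660650212159/12301 ≈ 225.01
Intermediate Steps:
P = 28334/12301 (P = -28334*(-1/12301) = 28334/12301 ≈ 2.3034)
√(H(15²) + P) = √((15²)² + 28334/12301) = √(225² + 28334/12301) = √(50625 + 28334/12301) = √(622766459/12301) = √7660650212159/12301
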